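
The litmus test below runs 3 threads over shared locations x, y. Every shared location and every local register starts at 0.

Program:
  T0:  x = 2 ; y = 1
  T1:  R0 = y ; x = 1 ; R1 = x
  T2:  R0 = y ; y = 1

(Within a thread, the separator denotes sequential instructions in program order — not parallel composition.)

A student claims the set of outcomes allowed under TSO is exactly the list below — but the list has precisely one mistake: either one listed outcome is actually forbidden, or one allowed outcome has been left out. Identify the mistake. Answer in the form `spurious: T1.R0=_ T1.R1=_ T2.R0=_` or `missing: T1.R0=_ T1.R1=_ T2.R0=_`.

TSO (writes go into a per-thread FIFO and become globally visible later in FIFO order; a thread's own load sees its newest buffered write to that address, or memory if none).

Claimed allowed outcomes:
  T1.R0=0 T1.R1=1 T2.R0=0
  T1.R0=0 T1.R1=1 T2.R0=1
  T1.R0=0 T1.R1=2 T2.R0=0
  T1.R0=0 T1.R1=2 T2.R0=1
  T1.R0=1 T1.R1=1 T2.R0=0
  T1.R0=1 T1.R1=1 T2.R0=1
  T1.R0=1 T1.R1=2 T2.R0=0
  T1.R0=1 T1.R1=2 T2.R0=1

outcome vector order: (T1.R0,T1.R1,T2.R0)
TSO: 7 outcomes — {(0,1,0), (0,1,1), (0,2,0), (0,2,1), (1,1,0), (1,1,1), (1,2,0)}
claimed∖TSO = {(1,2,1)}

spurious: T1.R0=1 T1.R1=2 T2.R0=1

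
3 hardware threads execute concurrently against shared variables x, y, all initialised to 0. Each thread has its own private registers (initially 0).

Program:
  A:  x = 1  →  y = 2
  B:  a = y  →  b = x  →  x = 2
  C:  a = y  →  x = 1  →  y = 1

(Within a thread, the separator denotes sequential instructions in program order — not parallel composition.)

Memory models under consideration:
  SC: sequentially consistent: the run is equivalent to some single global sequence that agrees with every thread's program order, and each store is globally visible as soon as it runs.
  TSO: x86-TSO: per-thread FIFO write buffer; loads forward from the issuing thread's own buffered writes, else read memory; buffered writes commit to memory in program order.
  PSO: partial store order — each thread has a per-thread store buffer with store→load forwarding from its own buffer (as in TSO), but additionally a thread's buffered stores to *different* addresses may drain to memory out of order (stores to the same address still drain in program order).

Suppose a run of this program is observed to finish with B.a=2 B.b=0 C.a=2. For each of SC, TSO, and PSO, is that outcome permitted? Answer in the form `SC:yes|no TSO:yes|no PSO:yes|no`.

SC:no TSO:no PSO:yes

outcome vector order: (B.a,B.b,C.a)
[SC] allowed = {(0,0,0) (0,0,2) (0,1,0) (0,1,2) (1,1,0) (1,1,2) (2,1,0) (2,1,2)}
[TSO] allowed = {(0,0,0) (0,0,2) (0,1,0) (0,1,2) (1,1,0) (1,1,2) (2,1,0) (2,1,2)}
[PSO] allowed = {(0,0,0) (0,0,2) (0,1,0) (0,1,2) (1,0,0) (1,0,2) (1,1,0) (1,1,2) (2,0,0) (2,0,2) (2,1,0) (2,1,2)}
target (2,0,2) ∈ {PSO}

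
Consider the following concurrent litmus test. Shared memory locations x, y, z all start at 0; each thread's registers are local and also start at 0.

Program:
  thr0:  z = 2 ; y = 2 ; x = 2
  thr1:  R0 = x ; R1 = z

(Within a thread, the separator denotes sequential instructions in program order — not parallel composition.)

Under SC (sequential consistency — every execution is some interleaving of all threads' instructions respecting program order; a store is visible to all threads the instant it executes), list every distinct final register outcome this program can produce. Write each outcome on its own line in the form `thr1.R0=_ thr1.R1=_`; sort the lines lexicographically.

outcome vector order: (thr1.R0,thr1.R1)
|SC outcomes| = 3

thr1.R0=0 thr1.R1=0
thr1.R0=0 thr1.R1=2
thr1.R0=2 thr1.R1=2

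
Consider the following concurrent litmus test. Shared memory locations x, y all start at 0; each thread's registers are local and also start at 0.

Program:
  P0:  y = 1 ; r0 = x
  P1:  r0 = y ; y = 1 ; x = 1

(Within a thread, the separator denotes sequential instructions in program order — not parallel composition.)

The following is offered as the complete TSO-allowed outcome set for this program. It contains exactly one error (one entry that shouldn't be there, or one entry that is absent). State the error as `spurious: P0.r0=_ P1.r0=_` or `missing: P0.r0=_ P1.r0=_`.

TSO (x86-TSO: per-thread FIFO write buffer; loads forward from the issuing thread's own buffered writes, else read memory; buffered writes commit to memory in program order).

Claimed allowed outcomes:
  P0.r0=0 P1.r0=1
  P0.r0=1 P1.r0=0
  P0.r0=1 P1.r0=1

outcome vector order: (P0.r0,P1.r0)
[TSO] allowed = {<0 0> <0 1> <1 0> <1 1>}
TSO∖claimed = {<0 0>}

missing: P0.r0=0 P1.r0=0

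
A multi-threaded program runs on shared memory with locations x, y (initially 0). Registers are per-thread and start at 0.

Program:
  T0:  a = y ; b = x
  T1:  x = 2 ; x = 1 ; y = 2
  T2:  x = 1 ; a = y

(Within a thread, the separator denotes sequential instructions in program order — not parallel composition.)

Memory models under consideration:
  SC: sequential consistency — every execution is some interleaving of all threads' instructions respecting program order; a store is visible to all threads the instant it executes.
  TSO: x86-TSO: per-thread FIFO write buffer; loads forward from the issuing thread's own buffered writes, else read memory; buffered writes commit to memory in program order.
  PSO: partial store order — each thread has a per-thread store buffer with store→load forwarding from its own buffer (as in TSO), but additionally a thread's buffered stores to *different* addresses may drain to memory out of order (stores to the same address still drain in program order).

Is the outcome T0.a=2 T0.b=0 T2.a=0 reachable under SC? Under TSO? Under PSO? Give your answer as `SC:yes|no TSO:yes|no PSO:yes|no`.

outcome vector order: (T0.a,T0.b,T2.a)
under SC → 000, 002, 010, 012, 020, 022, 210, 212
under TSO → 000, 002, 010, 012, 020, 022, 210, 212
under PSO → 000, 002, 010, 012, 020, 022, 200, 202, 210, 212, 220, 222
target 200 ∈ {PSO}

SC:no TSO:no PSO:yes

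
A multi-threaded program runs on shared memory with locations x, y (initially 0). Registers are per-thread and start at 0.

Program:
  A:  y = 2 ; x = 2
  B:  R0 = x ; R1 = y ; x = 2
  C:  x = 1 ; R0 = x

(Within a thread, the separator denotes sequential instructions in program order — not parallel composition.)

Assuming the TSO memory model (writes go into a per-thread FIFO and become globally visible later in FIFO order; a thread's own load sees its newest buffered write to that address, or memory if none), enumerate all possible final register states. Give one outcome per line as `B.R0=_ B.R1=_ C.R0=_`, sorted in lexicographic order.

outcome vector order: (B.R0,B.R1,C.R0)
|TSO outcomes| = 10

B.R0=0 B.R1=0 C.R0=1
B.R0=0 B.R1=0 C.R0=2
B.R0=0 B.R1=2 C.R0=1
B.R0=0 B.R1=2 C.R0=2
B.R0=1 B.R1=0 C.R0=1
B.R0=1 B.R1=0 C.R0=2
B.R0=1 B.R1=2 C.R0=1
B.R0=1 B.R1=2 C.R0=2
B.R0=2 B.R1=2 C.R0=1
B.R0=2 B.R1=2 C.R0=2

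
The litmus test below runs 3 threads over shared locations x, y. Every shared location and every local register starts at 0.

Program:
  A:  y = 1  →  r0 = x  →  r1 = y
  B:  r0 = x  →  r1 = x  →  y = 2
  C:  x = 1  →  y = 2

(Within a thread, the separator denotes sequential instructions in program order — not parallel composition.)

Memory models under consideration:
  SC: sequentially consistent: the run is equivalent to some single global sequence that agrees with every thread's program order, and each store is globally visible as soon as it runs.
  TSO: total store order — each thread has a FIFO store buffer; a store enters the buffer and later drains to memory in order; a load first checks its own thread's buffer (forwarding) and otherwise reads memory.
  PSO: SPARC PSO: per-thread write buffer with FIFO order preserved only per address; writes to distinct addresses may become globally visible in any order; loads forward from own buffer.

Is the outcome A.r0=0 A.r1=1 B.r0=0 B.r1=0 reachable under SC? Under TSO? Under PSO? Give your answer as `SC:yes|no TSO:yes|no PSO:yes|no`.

outcome vector order: (A.r0,A.r1,B.r0,B.r1)
under SC → <0 1 0 0>; <0 1 0 1>; <0 1 1 1>; <0 2 0 0>; <0 2 0 1>; <0 2 1 1>; <1 1 0 0>; <1 1 0 1>; <1 1 1 1>; <1 2 0 0>; <1 2 0 1>; <1 2 1 1>
under TSO → <0 1 0 0>; <0 1 0 1>; <0 1 1 1>; <0 2 0 0>; <0 2 0 1>; <0 2 1 1>; <1 1 0 0>; <1 1 0 1>; <1 1 1 1>; <1 2 0 0>; <1 2 0 1>; <1 2 1 1>
under PSO → <0 1 0 0>; <0 1 0 1>; <0 1 1 1>; <0 2 0 0>; <0 2 0 1>; <0 2 1 1>; <1 1 0 0>; <1 1 0 1>; <1 1 1 1>; <1 2 0 0>; <1 2 0 1>; <1 2 1 1>
target <0 1 0 0> ∈ {SC,TSO,PSO}

SC:yes TSO:yes PSO:yes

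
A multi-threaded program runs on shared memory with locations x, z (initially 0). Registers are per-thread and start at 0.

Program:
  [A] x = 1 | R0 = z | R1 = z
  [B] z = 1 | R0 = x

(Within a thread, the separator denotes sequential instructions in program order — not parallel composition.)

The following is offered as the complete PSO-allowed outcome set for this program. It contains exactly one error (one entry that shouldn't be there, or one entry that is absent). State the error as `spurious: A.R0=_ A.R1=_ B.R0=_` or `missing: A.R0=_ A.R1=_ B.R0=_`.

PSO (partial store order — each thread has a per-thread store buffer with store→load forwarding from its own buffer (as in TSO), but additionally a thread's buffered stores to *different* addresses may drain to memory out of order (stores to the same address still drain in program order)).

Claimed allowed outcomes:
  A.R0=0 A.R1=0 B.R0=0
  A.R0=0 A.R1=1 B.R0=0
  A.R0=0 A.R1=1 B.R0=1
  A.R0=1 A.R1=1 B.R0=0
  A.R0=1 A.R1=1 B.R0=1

missing: A.R0=0 A.R1=0 B.R0=1

outcome vector order: (A.R0,A.R1,B.R0)
under PSO → 000; 001; 010; 011; 110; 111
PSO∖claimed = {001}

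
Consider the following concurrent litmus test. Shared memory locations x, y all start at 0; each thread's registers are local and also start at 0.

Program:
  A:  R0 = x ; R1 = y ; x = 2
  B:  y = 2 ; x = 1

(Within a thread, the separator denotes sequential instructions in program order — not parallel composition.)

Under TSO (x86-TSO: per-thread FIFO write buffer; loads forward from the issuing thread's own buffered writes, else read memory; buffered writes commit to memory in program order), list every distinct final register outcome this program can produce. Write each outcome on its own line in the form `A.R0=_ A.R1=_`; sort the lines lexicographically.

A.R0=0 A.R1=0
A.R0=0 A.R1=2
A.R0=1 A.R1=2

outcome vector order: (A.R0,A.R1)
|TSO outcomes| = 3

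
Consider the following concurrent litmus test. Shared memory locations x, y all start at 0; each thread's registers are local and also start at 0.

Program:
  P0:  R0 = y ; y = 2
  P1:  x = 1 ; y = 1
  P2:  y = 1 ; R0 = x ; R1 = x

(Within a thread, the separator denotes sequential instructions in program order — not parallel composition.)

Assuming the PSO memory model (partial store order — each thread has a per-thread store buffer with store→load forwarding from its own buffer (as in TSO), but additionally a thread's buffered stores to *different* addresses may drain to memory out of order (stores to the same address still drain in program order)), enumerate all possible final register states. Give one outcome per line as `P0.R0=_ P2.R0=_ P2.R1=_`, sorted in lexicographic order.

outcome vector order: (P0.R0,P2.R0,P2.R1)
|PSO outcomes| = 6

P0.R0=0 P2.R0=0 P2.R1=0
P0.R0=0 P2.R0=0 P2.R1=1
P0.R0=0 P2.R0=1 P2.R1=1
P0.R0=1 P2.R0=0 P2.R1=0
P0.R0=1 P2.R0=0 P2.R1=1
P0.R0=1 P2.R0=1 P2.R1=1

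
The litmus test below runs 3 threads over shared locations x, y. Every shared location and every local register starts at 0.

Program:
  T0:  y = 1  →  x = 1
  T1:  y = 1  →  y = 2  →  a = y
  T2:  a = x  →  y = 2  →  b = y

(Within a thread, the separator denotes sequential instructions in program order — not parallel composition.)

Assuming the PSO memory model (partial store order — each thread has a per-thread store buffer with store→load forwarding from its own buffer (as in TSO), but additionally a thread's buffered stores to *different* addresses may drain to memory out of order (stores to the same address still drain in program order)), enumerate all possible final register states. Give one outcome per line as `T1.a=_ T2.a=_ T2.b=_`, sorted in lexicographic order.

outcome vector order: (T1.a,T2.a,T2.b)
|PSO outcomes| = 8

T1.a=1 T2.a=0 T2.b=1
T1.a=1 T2.a=0 T2.b=2
T1.a=1 T2.a=1 T2.b=1
T1.a=1 T2.a=1 T2.b=2
T1.a=2 T2.a=0 T2.b=1
T1.a=2 T2.a=0 T2.b=2
T1.a=2 T2.a=1 T2.b=1
T1.a=2 T2.a=1 T2.b=2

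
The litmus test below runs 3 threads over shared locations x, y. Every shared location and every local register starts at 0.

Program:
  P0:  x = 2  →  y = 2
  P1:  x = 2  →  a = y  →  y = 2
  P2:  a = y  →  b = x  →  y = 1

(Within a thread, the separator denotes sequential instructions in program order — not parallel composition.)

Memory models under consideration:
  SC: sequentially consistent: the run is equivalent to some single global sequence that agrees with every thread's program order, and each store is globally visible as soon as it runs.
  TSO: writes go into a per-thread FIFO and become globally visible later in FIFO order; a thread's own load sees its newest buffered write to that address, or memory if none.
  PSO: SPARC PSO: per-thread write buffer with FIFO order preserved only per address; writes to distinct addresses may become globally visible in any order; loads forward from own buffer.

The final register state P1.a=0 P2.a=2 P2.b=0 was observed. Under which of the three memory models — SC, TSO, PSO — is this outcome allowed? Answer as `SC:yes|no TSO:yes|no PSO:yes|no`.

SC:no TSO:no PSO:yes

outcome vector order: (P1.a,P2.a,P2.b)
[SC] allowed = {000, 002, 022, 100, 102, 122, 200, 202, 222}
[TSO] allowed = {000, 002, 022, 100, 102, 122, 200, 202, 222}
[PSO] allowed = {000, 002, 020, 022, 100, 102, 120, 122, 200, 202, 220, 222}
target 020 ∈ {PSO}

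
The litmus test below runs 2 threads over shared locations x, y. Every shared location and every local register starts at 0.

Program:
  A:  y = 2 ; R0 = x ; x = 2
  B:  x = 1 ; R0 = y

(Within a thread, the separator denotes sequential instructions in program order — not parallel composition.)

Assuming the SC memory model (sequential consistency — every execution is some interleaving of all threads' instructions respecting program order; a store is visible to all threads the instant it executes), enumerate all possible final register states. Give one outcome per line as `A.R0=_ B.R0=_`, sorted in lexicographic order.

A.R0=0 B.R0=2
A.R0=1 B.R0=0
A.R0=1 B.R0=2

outcome vector order: (A.R0,B.R0)
|SC outcomes| = 3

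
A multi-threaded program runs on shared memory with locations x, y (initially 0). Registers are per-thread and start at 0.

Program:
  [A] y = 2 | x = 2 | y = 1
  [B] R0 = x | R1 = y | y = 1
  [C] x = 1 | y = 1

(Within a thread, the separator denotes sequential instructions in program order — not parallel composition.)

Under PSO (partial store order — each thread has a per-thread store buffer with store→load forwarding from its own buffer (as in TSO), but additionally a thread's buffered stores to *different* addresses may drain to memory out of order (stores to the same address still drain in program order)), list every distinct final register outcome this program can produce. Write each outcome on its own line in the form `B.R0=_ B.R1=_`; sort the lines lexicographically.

outcome vector order: (B.R0,B.R1)
|PSO outcomes| = 9

B.R0=0 B.R1=0
B.R0=0 B.R1=1
B.R0=0 B.R1=2
B.R0=1 B.R1=0
B.R0=1 B.R1=1
B.R0=1 B.R1=2
B.R0=2 B.R1=0
B.R0=2 B.R1=1
B.R0=2 B.R1=2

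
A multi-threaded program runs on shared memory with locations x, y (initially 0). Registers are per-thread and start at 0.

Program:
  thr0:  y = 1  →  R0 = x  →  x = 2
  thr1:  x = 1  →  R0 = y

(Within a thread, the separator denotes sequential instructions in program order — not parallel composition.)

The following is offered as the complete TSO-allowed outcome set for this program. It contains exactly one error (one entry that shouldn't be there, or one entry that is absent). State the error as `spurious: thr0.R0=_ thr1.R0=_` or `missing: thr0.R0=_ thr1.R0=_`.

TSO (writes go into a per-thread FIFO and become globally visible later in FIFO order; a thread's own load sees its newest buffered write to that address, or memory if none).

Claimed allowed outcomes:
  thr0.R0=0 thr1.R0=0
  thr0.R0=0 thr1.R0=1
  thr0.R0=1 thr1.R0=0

missing: thr0.R0=1 thr1.R0=1

outcome vector order: (thr0.R0,thr1.R0)
[TSO] allowed = {<0 0> <0 1> <1 0> <1 1>}
TSO∖claimed = {<1 1>}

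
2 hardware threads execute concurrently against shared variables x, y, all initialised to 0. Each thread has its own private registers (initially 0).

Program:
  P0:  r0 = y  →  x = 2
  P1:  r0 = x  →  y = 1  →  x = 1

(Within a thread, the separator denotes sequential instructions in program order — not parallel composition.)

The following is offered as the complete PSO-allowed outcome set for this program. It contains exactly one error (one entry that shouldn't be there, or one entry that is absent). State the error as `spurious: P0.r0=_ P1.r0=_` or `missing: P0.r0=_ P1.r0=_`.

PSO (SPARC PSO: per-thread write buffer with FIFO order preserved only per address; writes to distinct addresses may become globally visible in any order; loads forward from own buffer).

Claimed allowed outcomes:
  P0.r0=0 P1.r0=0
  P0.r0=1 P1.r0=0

outcome vector order: (P0.r0,P1.r0)
PSO (3): (0,0), (0,2), (1,0)
PSO∖claimed = {(0,2)}

missing: P0.r0=0 P1.r0=2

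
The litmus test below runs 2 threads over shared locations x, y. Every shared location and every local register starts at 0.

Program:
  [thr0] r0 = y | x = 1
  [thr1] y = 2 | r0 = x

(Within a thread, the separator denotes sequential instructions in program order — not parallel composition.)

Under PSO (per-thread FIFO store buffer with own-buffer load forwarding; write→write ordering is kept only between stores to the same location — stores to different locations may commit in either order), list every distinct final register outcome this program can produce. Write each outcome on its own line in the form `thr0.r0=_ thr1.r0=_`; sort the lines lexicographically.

thr0.r0=0 thr1.r0=0
thr0.r0=0 thr1.r0=1
thr0.r0=2 thr1.r0=0
thr0.r0=2 thr1.r0=1

outcome vector order: (thr0.r0,thr1.r0)
|PSO outcomes| = 4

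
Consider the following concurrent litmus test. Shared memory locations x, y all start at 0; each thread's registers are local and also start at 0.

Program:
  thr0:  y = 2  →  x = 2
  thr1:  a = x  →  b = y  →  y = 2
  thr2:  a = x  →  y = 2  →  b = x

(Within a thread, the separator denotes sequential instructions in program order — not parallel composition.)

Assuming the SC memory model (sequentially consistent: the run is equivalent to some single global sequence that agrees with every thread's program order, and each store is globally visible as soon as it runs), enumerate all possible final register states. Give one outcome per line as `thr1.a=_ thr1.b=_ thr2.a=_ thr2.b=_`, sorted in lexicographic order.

outcome vector order: (thr1.a,thr1.b,thr2.a,thr2.b)
|SC outcomes| = 9

thr1.a=0 thr1.b=0 thr2.a=0 thr2.b=0
thr1.a=0 thr1.b=0 thr2.a=0 thr2.b=2
thr1.a=0 thr1.b=0 thr2.a=2 thr2.b=2
thr1.a=0 thr1.b=2 thr2.a=0 thr2.b=0
thr1.a=0 thr1.b=2 thr2.a=0 thr2.b=2
thr1.a=0 thr1.b=2 thr2.a=2 thr2.b=2
thr1.a=2 thr1.b=2 thr2.a=0 thr2.b=0
thr1.a=2 thr1.b=2 thr2.a=0 thr2.b=2
thr1.a=2 thr1.b=2 thr2.a=2 thr2.b=2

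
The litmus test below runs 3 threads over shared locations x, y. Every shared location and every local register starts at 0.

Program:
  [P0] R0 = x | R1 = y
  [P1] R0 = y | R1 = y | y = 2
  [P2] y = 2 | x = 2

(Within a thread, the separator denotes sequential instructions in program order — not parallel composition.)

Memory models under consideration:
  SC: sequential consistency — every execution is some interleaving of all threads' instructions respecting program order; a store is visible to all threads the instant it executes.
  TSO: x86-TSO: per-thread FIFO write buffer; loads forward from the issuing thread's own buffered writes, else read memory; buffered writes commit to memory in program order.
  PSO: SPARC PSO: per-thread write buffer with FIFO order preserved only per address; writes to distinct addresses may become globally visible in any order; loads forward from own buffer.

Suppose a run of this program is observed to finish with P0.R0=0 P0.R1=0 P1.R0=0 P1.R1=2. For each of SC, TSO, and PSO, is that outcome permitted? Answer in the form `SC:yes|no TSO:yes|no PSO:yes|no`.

outcome vector order: (P0.R0,P0.R1,P1.R0,P1.R1)
SC (9): 0/0/0/0; 0/0/0/2; 0/0/2/2; 0/2/0/0; 0/2/0/2; 0/2/2/2; 2/2/0/0; 2/2/0/2; 2/2/2/2
TSO (9): 0/0/0/0; 0/0/0/2; 0/0/2/2; 0/2/0/0; 0/2/0/2; 0/2/2/2; 2/2/0/0; 2/2/0/2; 2/2/2/2
PSO (12): 0/0/0/0; 0/0/0/2; 0/0/2/2; 0/2/0/0; 0/2/0/2; 0/2/2/2; 2/0/0/0; 2/0/0/2; 2/0/2/2; 2/2/0/0; 2/2/0/2; 2/2/2/2
target 0/0/0/2 ∈ {SC,TSO,PSO}

SC:yes TSO:yes PSO:yes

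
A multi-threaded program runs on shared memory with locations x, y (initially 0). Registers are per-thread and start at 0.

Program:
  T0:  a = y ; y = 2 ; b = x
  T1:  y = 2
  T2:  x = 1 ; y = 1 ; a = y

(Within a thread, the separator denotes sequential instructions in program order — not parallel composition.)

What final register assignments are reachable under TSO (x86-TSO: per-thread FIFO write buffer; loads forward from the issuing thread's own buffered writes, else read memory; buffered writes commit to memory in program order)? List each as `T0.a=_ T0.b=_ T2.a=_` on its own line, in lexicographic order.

outcome vector order: (T0.a,T0.b,T2.a)
|TSO outcomes| = 10

T0.a=0 T0.b=0 T2.a=1
T0.a=0 T0.b=0 T2.a=2
T0.a=0 T0.b=1 T2.a=1
T0.a=0 T0.b=1 T2.a=2
T0.a=1 T0.b=1 T2.a=1
T0.a=1 T0.b=1 T2.a=2
T0.a=2 T0.b=0 T2.a=1
T0.a=2 T0.b=0 T2.a=2
T0.a=2 T0.b=1 T2.a=1
T0.a=2 T0.b=1 T2.a=2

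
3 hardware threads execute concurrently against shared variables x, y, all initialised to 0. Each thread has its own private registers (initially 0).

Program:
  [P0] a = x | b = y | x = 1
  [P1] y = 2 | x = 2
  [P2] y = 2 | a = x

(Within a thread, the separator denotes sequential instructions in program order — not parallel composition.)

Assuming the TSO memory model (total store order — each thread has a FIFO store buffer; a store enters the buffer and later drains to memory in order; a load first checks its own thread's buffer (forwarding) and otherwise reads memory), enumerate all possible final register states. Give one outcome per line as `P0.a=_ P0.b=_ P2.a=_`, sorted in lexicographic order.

P0.a=0 P0.b=0 P2.a=0
P0.a=0 P0.b=0 P2.a=1
P0.a=0 P0.b=0 P2.a=2
P0.a=0 P0.b=2 P2.a=0
P0.a=0 P0.b=2 P2.a=1
P0.a=0 P0.b=2 P2.a=2
P0.a=2 P0.b=2 P2.a=0
P0.a=2 P0.b=2 P2.a=1
P0.a=2 P0.b=2 P2.a=2

outcome vector order: (P0.a,P0.b,P2.a)
|TSO outcomes| = 9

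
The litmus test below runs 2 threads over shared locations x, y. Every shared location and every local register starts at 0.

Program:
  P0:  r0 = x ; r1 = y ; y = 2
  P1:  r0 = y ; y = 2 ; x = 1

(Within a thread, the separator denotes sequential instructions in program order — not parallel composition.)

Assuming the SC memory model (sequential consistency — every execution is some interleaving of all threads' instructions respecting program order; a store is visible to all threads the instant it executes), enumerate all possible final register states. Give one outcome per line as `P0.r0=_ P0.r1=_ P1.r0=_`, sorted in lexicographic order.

outcome vector order: (P0.r0,P0.r1,P1.r0)
|SC outcomes| = 4

P0.r0=0 P0.r1=0 P1.r0=0
P0.r0=0 P0.r1=0 P1.r0=2
P0.r0=0 P0.r1=2 P1.r0=0
P0.r0=1 P0.r1=2 P1.r0=0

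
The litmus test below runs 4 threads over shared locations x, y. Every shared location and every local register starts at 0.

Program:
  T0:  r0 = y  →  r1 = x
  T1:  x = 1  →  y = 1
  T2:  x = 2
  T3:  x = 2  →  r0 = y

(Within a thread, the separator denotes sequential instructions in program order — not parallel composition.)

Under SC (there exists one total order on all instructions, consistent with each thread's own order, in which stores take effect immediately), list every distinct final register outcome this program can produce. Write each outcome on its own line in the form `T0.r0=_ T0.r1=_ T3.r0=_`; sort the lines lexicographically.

outcome vector order: (T0.r0,T0.r1,T3.r0)
|SC outcomes| = 10

T0.r0=0 T0.r1=0 T3.r0=0
T0.r0=0 T0.r1=0 T3.r0=1
T0.r0=0 T0.r1=1 T3.r0=0
T0.r0=0 T0.r1=1 T3.r0=1
T0.r0=0 T0.r1=2 T3.r0=0
T0.r0=0 T0.r1=2 T3.r0=1
T0.r0=1 T0.r1=1 T3.r0=0
T0.r0=1 T0.r1=1 T3.r0=1
T0.r0=1 T0.r1=2 T3.r0=0
T0.r0=1 T0.r1=2 T3.r0=1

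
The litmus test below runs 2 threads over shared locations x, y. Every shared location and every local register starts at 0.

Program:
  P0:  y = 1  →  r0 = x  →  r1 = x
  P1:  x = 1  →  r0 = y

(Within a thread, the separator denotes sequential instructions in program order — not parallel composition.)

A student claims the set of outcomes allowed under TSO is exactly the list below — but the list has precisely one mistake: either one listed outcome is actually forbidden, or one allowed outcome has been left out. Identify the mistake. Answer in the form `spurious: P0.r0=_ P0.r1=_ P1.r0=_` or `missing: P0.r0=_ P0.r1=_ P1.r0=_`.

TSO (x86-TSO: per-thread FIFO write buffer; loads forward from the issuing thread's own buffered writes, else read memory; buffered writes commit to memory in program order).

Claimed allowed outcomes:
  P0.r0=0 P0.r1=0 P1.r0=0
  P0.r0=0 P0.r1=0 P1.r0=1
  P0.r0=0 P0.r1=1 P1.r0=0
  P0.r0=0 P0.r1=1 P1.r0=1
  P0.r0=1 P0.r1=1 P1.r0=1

missing: P0.r0=1 P0.r1=1 P1.r0=0

outcome vector order: (P0.r0,P0.r1,P1.r0)
under TSO → <0 0 0> <0 0 1> <0 1 0> <0 1 1> <1 1 0> <1 1 1>
TSO∖claimed = {<1 1 0>}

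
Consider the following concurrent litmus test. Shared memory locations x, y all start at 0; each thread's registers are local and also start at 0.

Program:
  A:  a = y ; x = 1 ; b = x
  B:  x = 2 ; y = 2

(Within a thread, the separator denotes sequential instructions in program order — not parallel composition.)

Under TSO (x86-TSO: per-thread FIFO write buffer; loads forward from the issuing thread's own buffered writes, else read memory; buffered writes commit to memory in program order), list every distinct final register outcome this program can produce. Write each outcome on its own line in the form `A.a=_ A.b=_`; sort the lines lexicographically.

A.a=0 A.b=1
A.a=0 A.b=2
A.a=2 A.b=1

outcome vector order: (A.a,A.b)
|TSO outcomes| = 3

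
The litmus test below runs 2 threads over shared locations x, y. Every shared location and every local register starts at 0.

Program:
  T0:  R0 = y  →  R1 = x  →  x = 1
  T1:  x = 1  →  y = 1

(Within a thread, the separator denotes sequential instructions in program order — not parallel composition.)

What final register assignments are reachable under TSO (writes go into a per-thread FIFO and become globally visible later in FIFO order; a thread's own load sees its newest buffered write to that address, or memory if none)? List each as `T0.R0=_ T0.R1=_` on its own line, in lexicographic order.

outcome vector order: (T0.R0,T0.R1)
|TSO outcomes| = 3

T0.R0=0 T0.R1=0
T0.R0=0 T0.R1=1
T0.R0=1 T0.R1=1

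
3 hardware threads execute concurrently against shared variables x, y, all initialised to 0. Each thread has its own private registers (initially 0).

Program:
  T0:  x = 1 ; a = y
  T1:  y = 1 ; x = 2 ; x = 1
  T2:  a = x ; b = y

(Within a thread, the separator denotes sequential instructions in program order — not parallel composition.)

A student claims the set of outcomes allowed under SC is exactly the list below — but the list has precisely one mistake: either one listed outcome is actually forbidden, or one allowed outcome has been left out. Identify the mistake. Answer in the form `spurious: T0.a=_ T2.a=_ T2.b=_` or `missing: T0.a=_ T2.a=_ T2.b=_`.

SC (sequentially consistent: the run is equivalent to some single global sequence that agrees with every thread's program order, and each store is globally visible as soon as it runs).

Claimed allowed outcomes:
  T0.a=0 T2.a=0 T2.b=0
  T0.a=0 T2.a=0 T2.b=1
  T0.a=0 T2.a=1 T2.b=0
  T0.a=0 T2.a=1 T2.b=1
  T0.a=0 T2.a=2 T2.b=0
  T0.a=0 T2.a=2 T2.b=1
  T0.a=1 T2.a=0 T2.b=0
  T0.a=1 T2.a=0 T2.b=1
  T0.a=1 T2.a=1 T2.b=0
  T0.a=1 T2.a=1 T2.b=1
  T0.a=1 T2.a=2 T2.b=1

spurious: T0.a=0 T2.a=2 T2.b=0

outcome vector order: (T0.a,T2.a,T2.b)
under SC → 0/0/0; 0/0/1; 0/1/0; 0/1/1; 0/2/1; 1/0/0; 1/0/1; 1/1/0; 1/1/1; 1/2/1
claimed∖SC = {0/2/0}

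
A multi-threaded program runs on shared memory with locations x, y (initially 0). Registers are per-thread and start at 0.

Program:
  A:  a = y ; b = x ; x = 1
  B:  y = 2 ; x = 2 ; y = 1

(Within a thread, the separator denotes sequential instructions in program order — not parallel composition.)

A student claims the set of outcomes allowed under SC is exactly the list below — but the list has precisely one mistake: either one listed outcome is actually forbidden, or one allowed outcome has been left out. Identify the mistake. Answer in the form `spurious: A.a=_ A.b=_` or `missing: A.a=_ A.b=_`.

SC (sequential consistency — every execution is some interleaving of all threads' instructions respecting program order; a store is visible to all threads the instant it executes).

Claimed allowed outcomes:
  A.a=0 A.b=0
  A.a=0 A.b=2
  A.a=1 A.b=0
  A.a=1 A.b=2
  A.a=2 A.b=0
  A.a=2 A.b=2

outcome vector order: (A.a,A.b)
[SC] allowed = {(0,0) (0,2) (1,2) (2,0) (2,2)}
claimed∖SC = {(1,0)}

spurious: A.a=1 A.b=0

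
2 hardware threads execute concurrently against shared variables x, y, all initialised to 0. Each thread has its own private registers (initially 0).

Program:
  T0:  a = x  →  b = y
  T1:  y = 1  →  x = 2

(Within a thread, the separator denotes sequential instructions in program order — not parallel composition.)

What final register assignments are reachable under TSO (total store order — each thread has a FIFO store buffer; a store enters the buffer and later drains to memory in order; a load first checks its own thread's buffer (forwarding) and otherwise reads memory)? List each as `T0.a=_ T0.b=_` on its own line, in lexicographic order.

T0.a=0 T0.b=0
T0.a=0 T0.b=1
T0.a=2 T0.b=1

outcome vector order: (T0.a,T0.b)
|TSO outcomes| = 3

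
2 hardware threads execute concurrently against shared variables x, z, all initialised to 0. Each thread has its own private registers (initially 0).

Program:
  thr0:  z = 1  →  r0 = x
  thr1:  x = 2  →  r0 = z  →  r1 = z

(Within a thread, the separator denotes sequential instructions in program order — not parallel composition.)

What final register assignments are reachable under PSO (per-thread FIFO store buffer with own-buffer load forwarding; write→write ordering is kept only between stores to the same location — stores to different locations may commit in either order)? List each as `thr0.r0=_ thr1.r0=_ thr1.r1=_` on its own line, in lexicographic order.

outcome vector order: (thr0.r0,thr1.r0,thr1.r1)
|PSO outcomes| = 6

thr0.r0=0 thr1.r0=0 thr1.r1=0
thr0.r0=0 thr1.r0=0 thr1.r1=1
thr0.r0=0 thr1.r0=1 thr1.r1=1
thr0.r0=2 thr1.r0=0 thr1.r1=0
thr0.r0=2 thr1.r0=0 thr1.r1=1
thr0.r0=2 thr1.r0=1 thr1.r1=1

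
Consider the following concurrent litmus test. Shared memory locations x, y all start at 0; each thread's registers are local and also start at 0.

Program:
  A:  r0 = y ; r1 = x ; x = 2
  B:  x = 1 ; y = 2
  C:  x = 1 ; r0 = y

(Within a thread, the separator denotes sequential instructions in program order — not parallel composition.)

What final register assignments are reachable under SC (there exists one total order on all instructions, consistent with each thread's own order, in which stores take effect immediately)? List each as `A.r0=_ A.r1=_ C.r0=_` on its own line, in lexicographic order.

A.r0=0 A.r1=0 C.r0=0
A.r0=0 A.r1=0 C.r0=2
A.r0=0 A.r1=1 C.r0=0
A.r0=0 A.r1=1 C.r0=2
A.r0=2 A.r1=1 C.r0=0
A.r0=2 A.r1=1 C.r0=2

outcome vector order: (A.r0,A.r1,C.r0)
|SC outcomes| = 6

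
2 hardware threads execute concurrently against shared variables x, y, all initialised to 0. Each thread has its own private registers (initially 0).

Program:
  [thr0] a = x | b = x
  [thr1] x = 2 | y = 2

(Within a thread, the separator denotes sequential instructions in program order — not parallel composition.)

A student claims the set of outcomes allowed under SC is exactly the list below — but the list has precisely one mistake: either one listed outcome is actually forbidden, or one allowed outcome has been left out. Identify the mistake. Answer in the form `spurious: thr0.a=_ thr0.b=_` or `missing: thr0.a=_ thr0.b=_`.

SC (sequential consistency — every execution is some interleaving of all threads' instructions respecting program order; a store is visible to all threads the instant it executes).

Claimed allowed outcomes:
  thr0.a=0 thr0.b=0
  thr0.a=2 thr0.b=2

missing: thr0.a=0 thr0.b=2

outcome vector order: (thr0.a,thr0.b)
SC (3): <0 0>; <0 2>; <2 2>
SC∖claimed = {<0 2>}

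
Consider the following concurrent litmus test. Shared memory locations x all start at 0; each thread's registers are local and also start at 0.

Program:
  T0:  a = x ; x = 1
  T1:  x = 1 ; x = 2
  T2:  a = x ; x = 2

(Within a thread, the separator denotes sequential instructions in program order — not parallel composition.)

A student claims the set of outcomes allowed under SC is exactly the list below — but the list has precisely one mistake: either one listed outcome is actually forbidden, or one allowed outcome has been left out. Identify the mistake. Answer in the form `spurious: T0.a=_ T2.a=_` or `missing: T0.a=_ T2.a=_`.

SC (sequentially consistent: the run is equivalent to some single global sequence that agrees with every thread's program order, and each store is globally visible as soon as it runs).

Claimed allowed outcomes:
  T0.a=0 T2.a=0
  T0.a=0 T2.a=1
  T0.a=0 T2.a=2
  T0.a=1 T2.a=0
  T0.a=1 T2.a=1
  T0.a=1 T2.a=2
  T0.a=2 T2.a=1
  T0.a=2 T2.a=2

missing: T0.a=2 T2.a=0

outcome vector order: (T0.a,T2.a)
SC (9): 00 01 02 10 11 12 20 21 22
SC∖claimed = {20}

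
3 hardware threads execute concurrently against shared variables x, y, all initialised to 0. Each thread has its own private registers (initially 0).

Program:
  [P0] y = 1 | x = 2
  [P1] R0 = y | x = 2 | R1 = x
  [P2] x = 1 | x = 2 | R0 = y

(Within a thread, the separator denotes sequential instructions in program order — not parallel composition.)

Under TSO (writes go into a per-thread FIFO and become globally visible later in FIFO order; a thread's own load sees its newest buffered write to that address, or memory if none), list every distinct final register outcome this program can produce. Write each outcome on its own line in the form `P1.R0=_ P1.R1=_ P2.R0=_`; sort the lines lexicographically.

P1.R0=0 P1.R1=1 P2.R0=0
P1.R0=0 P1.R1=1 P2.R0=1
P1.R0=0 P1.R1=2 P2.R0=0
P1.R0=0 P1.R1=2 P2.R0=1
P1.R0=1 P1.R1=1 P2.R0=0
P1.R0=1 P1.R1=1 P2.R0=1
P1.R0=1 P1.R1=2 P2.R0=0
P1.R0=1 P1.R1=2 P2.R0=1

outcome vector order: (P1.R0,P1.R1,P2.R0)
|TSO outcomes| = 8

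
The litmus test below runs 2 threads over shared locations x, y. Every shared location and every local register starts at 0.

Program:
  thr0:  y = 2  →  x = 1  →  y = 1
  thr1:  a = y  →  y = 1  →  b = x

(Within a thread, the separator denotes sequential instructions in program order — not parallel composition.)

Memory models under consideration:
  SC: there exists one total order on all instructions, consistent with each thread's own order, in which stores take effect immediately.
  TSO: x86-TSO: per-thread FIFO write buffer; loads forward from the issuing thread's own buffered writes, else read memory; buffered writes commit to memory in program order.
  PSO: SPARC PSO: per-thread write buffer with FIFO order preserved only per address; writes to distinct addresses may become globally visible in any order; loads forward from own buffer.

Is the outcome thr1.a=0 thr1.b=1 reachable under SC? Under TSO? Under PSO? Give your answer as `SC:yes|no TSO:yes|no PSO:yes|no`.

outcome vector order: (thr1.a,thr1.b)
[SC] allowed = {0/0 0/1 1/1 2/0 2/1}
[TSO] allowed = {0/0 0/1 1/1 2/0 2/1}
[PSO] allowed = {0/0 0/1 1/0 1/1 2/0 2/1}
target 0/1 ∈ {SC,TSO,PSO}

SC:yes TSO:yes PSO:yes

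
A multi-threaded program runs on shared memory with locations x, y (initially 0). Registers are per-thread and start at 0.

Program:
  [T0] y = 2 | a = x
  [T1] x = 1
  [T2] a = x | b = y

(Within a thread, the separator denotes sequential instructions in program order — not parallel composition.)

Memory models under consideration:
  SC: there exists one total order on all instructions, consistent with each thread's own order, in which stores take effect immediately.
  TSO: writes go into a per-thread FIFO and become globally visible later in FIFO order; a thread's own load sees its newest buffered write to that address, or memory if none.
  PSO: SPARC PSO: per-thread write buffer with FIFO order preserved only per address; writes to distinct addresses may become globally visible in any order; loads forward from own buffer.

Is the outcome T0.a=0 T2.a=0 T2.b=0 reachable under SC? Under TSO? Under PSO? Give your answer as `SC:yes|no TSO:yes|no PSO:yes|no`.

outcome vector order: (T0.a,T2.a,T2.b)
SC: 7 outcomes — {000; 002; 012; 100; 102; 110; 112}
TSO: 8 outcomes — {000; 002; 010; 012; 100; 102; 110; 112}
PSO: 8 outcomes — {000; 002; 010; 012; 100; 102; 110; 112}
target 000 ∈ {SC,TSO,PSO}

SC:yes TSO:yes PSO:yes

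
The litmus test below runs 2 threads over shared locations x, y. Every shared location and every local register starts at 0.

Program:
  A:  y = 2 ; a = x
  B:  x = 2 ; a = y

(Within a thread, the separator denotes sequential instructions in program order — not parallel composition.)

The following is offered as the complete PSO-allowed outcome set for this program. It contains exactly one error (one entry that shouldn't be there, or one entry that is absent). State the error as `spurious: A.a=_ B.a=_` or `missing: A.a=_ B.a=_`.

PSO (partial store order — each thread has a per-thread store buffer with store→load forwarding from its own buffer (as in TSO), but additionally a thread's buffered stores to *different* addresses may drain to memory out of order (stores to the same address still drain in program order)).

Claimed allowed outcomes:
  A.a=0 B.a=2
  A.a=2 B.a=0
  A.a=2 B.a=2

outcome vector order: (A.a,B.a)
PSO (4): (0,0) (0,2) (2,0) (2,2)
PSO∖claimed = {(0,0)}

missing: A.a=0 B.a=0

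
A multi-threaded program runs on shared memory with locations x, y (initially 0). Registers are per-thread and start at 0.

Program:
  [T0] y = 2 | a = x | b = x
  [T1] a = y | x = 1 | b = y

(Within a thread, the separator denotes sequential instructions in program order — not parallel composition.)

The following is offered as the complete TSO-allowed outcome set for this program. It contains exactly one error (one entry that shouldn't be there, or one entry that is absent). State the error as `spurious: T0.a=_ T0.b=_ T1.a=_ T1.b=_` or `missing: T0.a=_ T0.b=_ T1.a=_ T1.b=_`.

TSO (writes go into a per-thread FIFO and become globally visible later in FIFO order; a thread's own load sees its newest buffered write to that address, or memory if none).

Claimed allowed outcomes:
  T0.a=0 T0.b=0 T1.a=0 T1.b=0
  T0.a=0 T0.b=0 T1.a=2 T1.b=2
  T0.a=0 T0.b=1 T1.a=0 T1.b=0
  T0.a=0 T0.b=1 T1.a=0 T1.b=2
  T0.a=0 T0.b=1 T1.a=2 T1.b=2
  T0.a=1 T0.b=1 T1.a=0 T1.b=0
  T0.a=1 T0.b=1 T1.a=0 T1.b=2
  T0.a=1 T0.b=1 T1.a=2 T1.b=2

outcome vector order: (T0.a,T0.b,T1.a,T1.b)
TSO: 9 outcomes — {(0,0,0,0) (0,0,0,2) (0,0,2,2) (0,1,0,0) (0,1,0,2) (0,1,2,2) (1,1,0,0) (1,1,0,2) (1,1,2,2)}
TSO∖claimed = {(0,0,0,2)}

missing: T0.a=0 T0.b=0 T1.a=0 T1.b=2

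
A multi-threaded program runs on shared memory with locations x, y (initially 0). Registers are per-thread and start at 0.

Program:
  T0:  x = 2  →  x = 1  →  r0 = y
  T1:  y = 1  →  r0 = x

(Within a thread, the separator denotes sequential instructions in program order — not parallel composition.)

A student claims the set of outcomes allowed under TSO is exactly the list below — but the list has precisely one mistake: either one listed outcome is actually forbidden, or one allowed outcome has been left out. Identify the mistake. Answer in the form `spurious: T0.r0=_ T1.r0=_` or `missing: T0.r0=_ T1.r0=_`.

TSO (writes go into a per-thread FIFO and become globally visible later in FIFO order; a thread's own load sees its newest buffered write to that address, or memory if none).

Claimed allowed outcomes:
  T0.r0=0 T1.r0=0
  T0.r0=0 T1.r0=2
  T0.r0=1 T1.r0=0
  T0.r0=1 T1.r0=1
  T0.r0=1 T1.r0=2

outcome vector order: (T0.r0,T1.r0)
[TSO] allowed = {<0 0> <0 1> <0 2> <1 0> <1 1> <1 2>}
TSO∖claimed = {<0 1>}

missing: T0.r0=0 T1.r0=1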